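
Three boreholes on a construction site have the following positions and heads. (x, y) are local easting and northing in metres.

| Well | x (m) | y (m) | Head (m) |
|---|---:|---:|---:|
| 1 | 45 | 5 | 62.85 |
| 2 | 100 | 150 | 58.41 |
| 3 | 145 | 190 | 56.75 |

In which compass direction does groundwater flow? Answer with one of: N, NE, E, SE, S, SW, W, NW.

Differences from 1: to 2 (Δx, Δy, Δh) = (55, 145, -4.44); to 3 = (100, 185, -6.10).
Solve a·Δx + b·Δy = Δh: det = 55·185 − 100·145 = -4325.
∂h/∂x = [(-4.44)·185 − (-6.10)·145] / -4325 = -0.01459
∂h/∂y = [55·(-6.10) − 100·(-4.44)] / -4325 = -0.02509
Flow = −∇h = (+0.01459 east, +0.02509 north), which points northeast.

NE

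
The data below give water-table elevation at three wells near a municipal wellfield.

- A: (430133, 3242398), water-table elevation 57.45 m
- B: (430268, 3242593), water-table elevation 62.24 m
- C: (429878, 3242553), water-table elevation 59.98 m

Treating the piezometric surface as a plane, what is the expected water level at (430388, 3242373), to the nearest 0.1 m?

Differences from A: to B (Δx, Δy, Δh) = (135, 195, +4.79); to C = (-255, 155, +2.53).
Determinant of the coordinate differences = 135·155 − (-255)·195 = 70650.
∂h/∂x = [(+4.79)·155 − (+2.53)·195] / 70650 = +0.003526
∂h/∂y = [135·(+2.53) − (-255)·(+4.79)] / 70650 = +0.02212
h(430388, 3242373) = 57.45 + (+0.003526)·(255) + (+0.02212)·(-25) = 57.45 +0.899 -0.553 = 57.796 m.

57.8 m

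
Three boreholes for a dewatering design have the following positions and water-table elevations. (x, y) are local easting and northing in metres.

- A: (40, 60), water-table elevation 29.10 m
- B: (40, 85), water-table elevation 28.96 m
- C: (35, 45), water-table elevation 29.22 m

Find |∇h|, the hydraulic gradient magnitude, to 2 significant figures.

Three-point gradient (reference A): Δ to B = (0, 25, -0.14), Δ to C = (-5, -15, +0.12).
∂h/∂x = -0.007200, ∂h/∂y = -0.005600 (det = 125).
|∇h| = √(-0.007200² + -0.005600²) = 0.009121

0.0091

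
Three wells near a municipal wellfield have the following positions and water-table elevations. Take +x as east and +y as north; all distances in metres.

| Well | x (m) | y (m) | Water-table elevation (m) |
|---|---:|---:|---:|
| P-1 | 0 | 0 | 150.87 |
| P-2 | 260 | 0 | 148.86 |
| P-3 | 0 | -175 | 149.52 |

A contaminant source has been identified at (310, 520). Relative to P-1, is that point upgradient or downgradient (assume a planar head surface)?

∂h/∂x = (148.86 − 150.87) / (260 − 0) = -0.007731
∂h/∂y = (149.52 − 150.87) / (-175 − 0) = +0.007714
Head at (310, 520) = 150.87 + (-0.007731)·(310) + (+0.007714)·(520) = 152.48 m.
That is higher than the 150.87 m at P-1, so the point is upgradient.

upgradient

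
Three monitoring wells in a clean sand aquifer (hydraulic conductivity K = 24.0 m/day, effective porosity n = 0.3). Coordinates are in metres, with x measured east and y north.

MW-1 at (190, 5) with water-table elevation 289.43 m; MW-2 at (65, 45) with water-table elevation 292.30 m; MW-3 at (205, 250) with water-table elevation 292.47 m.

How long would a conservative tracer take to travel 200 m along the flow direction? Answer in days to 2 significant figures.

110 days

Taking MW-1 as reference: MW-2−MW-1 = (-125, 40, +2.87); MW-3−MW-1 = (15, 245, +3.04).
Determinant of the coordinate differences = (-125)·245 − 15·40 = -31225.
∂h/∂x = [(+2.87)·245 − (+3.04)·40] / -31225 = -0.01862
∂h/∂y = [(-125)·(+3.04) − 15·(+2.87)] / -31225 = +0.01355
|∇h| = √(-0.01862² + 0.01355²) = 0.02303
Seepage velocity v = K·i/n = 24.0 × 0.02303 / 0.3 = 1.842 m/day.
t = 200 / 1.842 = 108.6 days.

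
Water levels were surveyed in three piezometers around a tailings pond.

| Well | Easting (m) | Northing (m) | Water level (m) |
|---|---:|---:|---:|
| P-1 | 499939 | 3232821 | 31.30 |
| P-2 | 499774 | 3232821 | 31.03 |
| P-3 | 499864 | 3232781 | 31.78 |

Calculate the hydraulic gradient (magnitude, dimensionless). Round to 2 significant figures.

Taking P-1 as reference: P-2−P-1 = (-165, 0, -0.27); P-3−P-1 = (-75, -40, +0.48).
Determinant of the coordinate differences = (-165)·(-40) − (-75)·0 = 6600.
∂h/∂x = [(-0.27)·(-40) − (+0.48)·0] / 6600 = +0.001636
∂h/∂y = [(-165)·(+0.48) − (-75)·(-0.27)] / 6600 = -0.01507
|∇h| = √(0.001636² + -0.01507²) = 0.01516

0.015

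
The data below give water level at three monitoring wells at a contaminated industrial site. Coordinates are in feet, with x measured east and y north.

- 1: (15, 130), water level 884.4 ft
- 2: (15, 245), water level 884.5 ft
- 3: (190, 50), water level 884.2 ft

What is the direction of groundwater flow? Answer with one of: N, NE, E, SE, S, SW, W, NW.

Taking 1 as reference: 2−1 = (0, 115, +0.1); 3−1 = (175, -80, -0.2).
Solve a·Δx + b·Δy = Δh: det = 0·(-80) − 175·115 = -20125.
∂h/∂x = [(+0.1)·(-80) − (-0.2)·115] / -20125 = -0.0007453
∂h/∂y = [0·(-0.2) − 175·(+0.1)] / -20125 = +0.0008696
Flow = −∇h = (+0.0007453 east, -0.0008696 north), which points southeast.

SE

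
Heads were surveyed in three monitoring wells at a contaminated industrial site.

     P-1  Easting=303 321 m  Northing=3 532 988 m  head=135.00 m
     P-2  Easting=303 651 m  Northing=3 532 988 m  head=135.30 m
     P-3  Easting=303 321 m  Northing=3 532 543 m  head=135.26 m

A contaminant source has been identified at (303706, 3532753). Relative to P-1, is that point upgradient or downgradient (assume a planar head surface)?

∂h/∂x = (135.30 − 135.00) / (303651 − 303321) = +0.0009091
∂h/∂y = (135.26 − 135.00) / (3532543 − 3532988) = -0.0005843
Head at (303706, 3532753) = 135.00 + (+0.0009091)·(385) + (-0.0005843)·(-235) = 135.49 m.
That is higher than the 135.00 m at P-1, so the point is upgradient.

upgradient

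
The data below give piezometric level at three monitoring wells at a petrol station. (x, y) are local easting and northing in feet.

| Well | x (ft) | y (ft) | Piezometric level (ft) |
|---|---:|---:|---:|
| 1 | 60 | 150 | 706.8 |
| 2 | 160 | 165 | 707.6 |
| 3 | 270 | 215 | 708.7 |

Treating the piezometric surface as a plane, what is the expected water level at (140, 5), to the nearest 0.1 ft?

706.4 ft

Differences from 1: to 2 (Δx, Δy, Δh) = (100, 15, +0.8); to 3 = (210, 65, +1.9).
Solve a·Δx + b·Δy = Δh: det = 100·65 − 210·15 = 3350.
∂h/∂x = [(+0.8)·65 − (+1.9)·15] / 3350 = +0.007015
∂h/∂y = [100·(+1.9) − 210·(+0.8)] / 3350 = +0.006567
h(140, 5) = 706.8 + (+0.007015)·(80) + (+0.006567)·(-145) = 706.8 +0.561 -0.952 = 706.409 ft.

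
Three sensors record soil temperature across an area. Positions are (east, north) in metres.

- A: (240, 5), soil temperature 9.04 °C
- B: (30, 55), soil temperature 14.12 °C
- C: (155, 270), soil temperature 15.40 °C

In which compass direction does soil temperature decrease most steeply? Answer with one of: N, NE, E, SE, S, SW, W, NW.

Three-point gradient (reference A): Δ to B = (-210, 50, +5.08), Δ to C = (-85, 265, +6.36).
∂T/∂x = -0.02000, ∂T/∂y = +0.01758 (det = -51400).
Steepest decrease is along −∇f = (+0.02000 E, -0.01758 N) → southeast.

SE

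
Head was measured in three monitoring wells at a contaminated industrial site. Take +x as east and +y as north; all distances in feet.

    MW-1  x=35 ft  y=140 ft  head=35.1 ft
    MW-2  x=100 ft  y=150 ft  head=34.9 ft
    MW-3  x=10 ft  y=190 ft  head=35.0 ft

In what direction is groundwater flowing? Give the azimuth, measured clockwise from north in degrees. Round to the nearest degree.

With h = a·x + b·y + c and MW-1 as origin, the differences give:
  65·a + 10·b = -0.2
  (-25)·a + 50·b = -0.1
Eliminate b (×50 and ×10, subtract): 3500·a = -9.00 → a = ∂h/∂x = -0.002571
Back-substitute: b = ∂h/∂y = -0.003286.
Flow direction (−∇h) has components (+0.002571 E, +0.003286 N).
Azimuth = atan2(E, N) = atan2(+0.002571, +0.003286) = 38.0° ≈ 038°.

038°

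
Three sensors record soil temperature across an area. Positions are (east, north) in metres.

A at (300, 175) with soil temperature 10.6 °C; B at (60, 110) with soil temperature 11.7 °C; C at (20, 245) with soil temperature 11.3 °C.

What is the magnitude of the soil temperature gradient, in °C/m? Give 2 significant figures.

With T = a·x + b·y + c and A as origin, the differences give:
  (-240)·a + (-65)·b = +1.1
  (-280)·a + 70·b = +0.7
Eliminate b (×70 and ×(-65), subtract): -35000·a = 122.50 → a = ∂T/∂x = -0.003500
Back-substitute: b = ∂T/∂y = -0.004000.
|∇f| = √(-0.003500² + -0.004000²) = 0.005315 °C/m

0.0053 °C/m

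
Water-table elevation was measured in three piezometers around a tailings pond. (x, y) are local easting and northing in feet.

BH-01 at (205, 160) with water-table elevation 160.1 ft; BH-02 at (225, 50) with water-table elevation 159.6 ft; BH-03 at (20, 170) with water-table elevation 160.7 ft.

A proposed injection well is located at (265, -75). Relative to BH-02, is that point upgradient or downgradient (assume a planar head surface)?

downgradient

Taking BH-01 as reference: BH-02−BH-01 = (20, -110, -0.5); BH-03−BH-01 = (-185, 10, +0.6).
Determinant of the coordinate differences = 20·10 − (-185)·(-110) = -20150.
∂h/∂x = [(-0.5)·10 − (+0.6)·(-110)] / -20150 = -0.003027
∂h/∂y = [20·(+0.6) − (-185)·(-0.5)] / -20150 = +0.003995
Head at (265, -75) = 160.1 + (-0.003027)·(60) + (+0.003995)·(-235) = 158.98 ft.
That is lower than the 159.6 ft at BH-02, so the point is downgradient.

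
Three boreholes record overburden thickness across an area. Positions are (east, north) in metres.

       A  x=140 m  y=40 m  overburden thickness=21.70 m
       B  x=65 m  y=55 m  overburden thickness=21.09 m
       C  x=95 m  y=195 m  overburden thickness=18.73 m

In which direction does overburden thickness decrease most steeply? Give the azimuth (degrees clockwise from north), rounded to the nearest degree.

Differences from A: to B (Δx, Δy, Δh) = (-75, 15, -0.61); to C = (-45, 155, -2.97).
Solve a·Δx + b·Δy = Δd: det = (-75)·155 − (-45)·15 = -10950.
∂d/∂x = [(-0.61)·155 − (-2.97)·15] / -10950 = +0.004566
∂d/∂y = [(-75)·(-2.97) − (-45)·(-0.61)] / -10950 = -0.01784
Steepest decrease is along −∇f: components (-0.004566 E, +0.01784 N).
Azimuth = atan2(-0.004566, +0.01784) = 345.6° ≈ 346°.

346°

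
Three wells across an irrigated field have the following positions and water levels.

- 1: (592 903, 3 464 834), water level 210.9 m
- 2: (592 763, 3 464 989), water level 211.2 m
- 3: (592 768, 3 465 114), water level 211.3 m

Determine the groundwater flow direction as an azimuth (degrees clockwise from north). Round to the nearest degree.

125°

With h = a·x + b·y + c and 1 as origin, the differences give:
  (-140)·a + 155·b = +0.3
  (-135)·a + 280·b = +0.4
Eliminate b (×280 and ×155, subtract): -18275·a = 22.00 → a = ∂h/∂x = -0.001204
Back-substitute: b = ∂h/∂y = +0.0008482.
Flow direction (−∇h) has components (+0.001204 E, -0.0008482 N).
Azimuth = atan2(E, N) = atan2(+0.001204, -0.0008482) = 125.2° ≈ 125°.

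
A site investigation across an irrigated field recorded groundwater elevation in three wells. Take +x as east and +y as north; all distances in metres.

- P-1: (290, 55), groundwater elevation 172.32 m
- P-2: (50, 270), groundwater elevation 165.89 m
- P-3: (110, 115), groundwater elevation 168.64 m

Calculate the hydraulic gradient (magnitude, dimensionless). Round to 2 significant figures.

0.020

With h = a·x + b·y + c and P-1 as origin, the differences give:
  (-240)·a + 215·b = -6.43
  (-180)·a + 60·b = -3.68
Eliminate b (×60 and ×215, subtract): 24300·a = 405.400 → a = ∂h/∂x = +0.01668
Back-substitute: b = ∂h/∂y = -0.01128.
|∇h| = √(0.01668² + -0.01128²) = 0.02014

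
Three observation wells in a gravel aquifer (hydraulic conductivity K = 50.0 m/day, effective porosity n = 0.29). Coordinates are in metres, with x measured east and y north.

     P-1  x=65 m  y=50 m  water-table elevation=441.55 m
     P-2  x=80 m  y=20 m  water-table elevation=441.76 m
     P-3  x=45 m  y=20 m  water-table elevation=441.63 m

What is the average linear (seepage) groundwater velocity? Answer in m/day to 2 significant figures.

1.1 m/day

Differences from P-1: to P-2 (Δx, Δy, Δh) = (15, -30, +0.21); to P-3 = (-20, -30, +0.08).
Solve a·Δx + b·Δy = Δh: det = 15·(-30) − (-20)·(-30) = -1050.
∂h/∂x = [(+0.21)·(-30) − (+0.08)·(-30)] / -1050 = +0.003714
∂h/∂y = [15·(+0.08) − (-20)·(+0.21)] / -1050 = -0.005143
|∇h| = √(0.003714² + -0.005143²) = 0.006344
Seepage velocity v = K·i/n = 50.0 × 0.006344 / 0.29 = 1.094 m/day.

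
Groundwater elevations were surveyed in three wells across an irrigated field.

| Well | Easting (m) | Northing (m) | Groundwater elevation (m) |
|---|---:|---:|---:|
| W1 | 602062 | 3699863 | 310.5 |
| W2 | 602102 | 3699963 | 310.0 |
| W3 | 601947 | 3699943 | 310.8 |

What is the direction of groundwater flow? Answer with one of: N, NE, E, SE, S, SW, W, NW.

NE

Taking W1 as reference: W2−W1 = (40, 100, -0.5); W3−W1 = (-115, 80, +0.3).
Solve a·Δx + b·Δy = Δh: det = 40·80 − (-115)·100 = 14700.
∂h/∂x = [(-0.5)·80 − (+0.3)·100] / 14700 = -0.004762
∂h/∂y = [40·(+0.3) − (-115)·(-0.5)] / 14700 = -0.003095
Flow = −∇h = (+0.004762 east, +0.003095 north), which points northeast.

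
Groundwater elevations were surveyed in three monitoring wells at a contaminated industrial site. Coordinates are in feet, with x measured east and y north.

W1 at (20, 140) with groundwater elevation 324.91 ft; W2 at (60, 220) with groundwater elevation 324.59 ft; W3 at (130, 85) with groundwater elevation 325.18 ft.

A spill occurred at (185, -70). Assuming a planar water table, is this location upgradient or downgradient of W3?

upgradient

Taking W1 as reference: W2−W1 = (40, 80, -0.32); W3−W1 = (110, -55, +0.27).
Determinant of the coordinate differences = 40·(-55) − 110·80 = -11000.
∂h/∂x = [(-0.32)·(-55) − (+0.27)·80] / -11000 = +0.0003636
∂h/∂y = [40·(+0.27) − 110·(-0.32)] / -11000 = -0.004182
Head at (185, -70) = 324.91 + (+0.0003636)·(165) + (-0.004182)·(-210) = 325.85 ft.
That is higher than the 325.18 ft at W3, so the point is upgradient.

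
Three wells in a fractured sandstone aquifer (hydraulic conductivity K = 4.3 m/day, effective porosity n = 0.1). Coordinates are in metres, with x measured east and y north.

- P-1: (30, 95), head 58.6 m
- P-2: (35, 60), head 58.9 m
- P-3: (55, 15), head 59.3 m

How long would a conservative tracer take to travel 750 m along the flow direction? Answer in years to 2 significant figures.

5.6 years

Differences from P-1: to P-2 (Δx, Δy, Δh) = (5, -35, +0.3); to P-3 = (25, -80, +0.7).
Solve a·Δx + b·Δy = Δh: det = 5·(-80) − 25·(-35) = 475.
∂h/∂x = [(+0.3)·(-80) − (+0.7)·(-35)] / 475 = +0.001053
∂h/∂y = [5·(+0.7) − 25·(+0.3)] / 475 = -0.008421
|∇h| = √(0.001053² + -0.008421²) = 0.008487
Seepage velocity v = K·i/n = 4.3 × 0.008487 / 0.1 = 0.3649 m/day.
t = 750 / 0.3649 = 2055 days = 5.63 years.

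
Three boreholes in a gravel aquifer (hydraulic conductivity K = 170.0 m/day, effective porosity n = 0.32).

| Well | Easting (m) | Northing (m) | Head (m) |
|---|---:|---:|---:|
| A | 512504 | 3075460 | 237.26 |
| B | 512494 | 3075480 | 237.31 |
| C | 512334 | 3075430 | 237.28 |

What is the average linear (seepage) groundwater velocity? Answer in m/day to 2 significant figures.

1.2 m/day

Taking A as reference: B−A = (-10, 20, +0.05); C−A = (-170, -30, +0.02).
Solve a·Δx + b·Δy = Δh: det = (-10)·(-30) − (-170)·20 = 3700.
∂h/∂x = [(+0.05)·(-30) − (+0.02)·20] / 3700 = -0.0005135
∂h/∂y = [(-10)·(+0.02) − (-170)·(+0.05)] / 3700 = +0.002243
|∇h| = √(-0.0005135² + 0.002243²) = 0.002301
Seepage velocity v = K·i/n = 170.0 × 0.002301 / 0.32 = 1.222 m/day.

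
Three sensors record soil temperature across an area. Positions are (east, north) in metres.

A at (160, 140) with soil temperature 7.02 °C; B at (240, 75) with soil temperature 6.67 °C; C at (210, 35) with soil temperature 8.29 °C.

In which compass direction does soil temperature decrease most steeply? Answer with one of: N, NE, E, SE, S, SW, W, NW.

With T = a·x + b·y + c and A as origin, the differences give:
  80·a + (-65)·b = -0.35
  50·a + (-105)·b = +1.27
Eliminate b (×(-105) and ×(-65), subtract): -5150·a = 119.300 → a = ∂T/∂x = -0.02317
Back-substitute: b = ∂T/∂y = -0.02313.
Steepest decrease is along −∇f = (+0.02317 E, +0.02313 N) → northeast.

NE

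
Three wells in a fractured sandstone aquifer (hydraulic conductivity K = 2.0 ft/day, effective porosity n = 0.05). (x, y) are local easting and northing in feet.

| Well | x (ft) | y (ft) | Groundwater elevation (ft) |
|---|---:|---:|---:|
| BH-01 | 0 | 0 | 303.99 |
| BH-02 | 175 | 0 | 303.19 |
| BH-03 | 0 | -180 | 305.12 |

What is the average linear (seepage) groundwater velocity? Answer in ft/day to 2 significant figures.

∂h/∂x = (303.19 − 303.99) / (175 − 0) = -0.004571
∂h/∂y = (305.12 − 303.99) / (-180 − 0) = -0.006278
|∇h| = √(-0.004571² + -0.006278²) = 0.007766
Seepage velocity v = K·i/n = 2.0 × 0.007766 / 0.05 = 0.3106 ft/day.

0.31 ft/day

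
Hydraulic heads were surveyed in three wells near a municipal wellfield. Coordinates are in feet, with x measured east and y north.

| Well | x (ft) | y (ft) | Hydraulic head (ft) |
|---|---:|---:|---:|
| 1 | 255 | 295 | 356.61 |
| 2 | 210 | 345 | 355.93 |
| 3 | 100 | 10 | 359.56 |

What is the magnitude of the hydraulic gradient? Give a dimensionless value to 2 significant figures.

0.012

Differences from 1: to 2 (Δx, Δy, Δh) = (-45, 50, -0.68); to 3 = (-155, -285, +2.95).
Determinant of the coordinate differences = (-45)·(-285) − (-155)·50 = 20575.
∂h/∂x = [(-0.68)·(-285) − (+2.95)·50] / 20575 = +0.002250
∂h/∂y = [(-45)·(+2.95) − (-155)·(-0.68)] / 20575 = -0.01157
|∇h| = √(0.002250² + -0.01157²) = 0.01179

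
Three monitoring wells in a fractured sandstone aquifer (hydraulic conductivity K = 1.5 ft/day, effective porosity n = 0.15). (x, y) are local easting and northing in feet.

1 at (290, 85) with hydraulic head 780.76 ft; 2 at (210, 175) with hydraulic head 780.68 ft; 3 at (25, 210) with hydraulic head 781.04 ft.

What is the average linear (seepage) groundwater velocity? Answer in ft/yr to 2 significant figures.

15 ft/yr

Differences from 1: to 2 (Δx, Δy, Δh) = (-80, 90, -0.08); to 3 = (-265, 125, +0.28).
Determinant of the coordinate differences = (-80)·125 − (-265)·90 = 13850.
∂h/∂x = [(-0.08)·125 − (+0.28)·90] / 13850 = -0.002542
∂h/∂y = [(-80)·(+0.28) − (-265)·(-0.08)] / 13850 = -0.003148
|∇h| = √(-0.002542² + -0.003148²) = 0.004046
Seepage velocity v = K·i/n = 1.5 × 0.004046 / 0.15 = 0.04046 ft/day = 14.78 ft/yr.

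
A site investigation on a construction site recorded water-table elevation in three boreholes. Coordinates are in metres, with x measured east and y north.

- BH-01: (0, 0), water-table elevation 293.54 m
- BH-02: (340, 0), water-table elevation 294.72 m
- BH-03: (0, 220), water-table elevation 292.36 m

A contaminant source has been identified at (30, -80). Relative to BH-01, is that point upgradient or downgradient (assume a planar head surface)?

∂h/∂x = (294.72 − 293.54) / (340 − 0) = +0.003471
∂h/∂y = (292.36 − 293.54) / (220 − 0) = -0.005364
Head at (30, -80) = 293.54 + (+0.003471)·(30) + (-0.005364)·(-80) = 294.07 m.
That is higher than the 293.54 m at BH-01, so the point is upgradient.

upgradient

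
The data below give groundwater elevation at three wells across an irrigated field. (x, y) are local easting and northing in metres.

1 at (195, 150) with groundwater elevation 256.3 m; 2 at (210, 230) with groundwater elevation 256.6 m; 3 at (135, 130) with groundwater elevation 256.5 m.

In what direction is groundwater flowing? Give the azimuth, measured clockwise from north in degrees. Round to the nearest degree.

134°

With h = a·x + b·y + c and 1 as origin, the differences give:
  15·a + 80·b = +0.3
  (-60)·a + (-20)·b = +0.2
Eliminate b (×(-20) and ×80, subtract): 4500·a = -22.00 → a = ∂h/∂x = -0.004889
Back-substitute: b = ∂h/∂y = +0.004667.
Flow direction (−∇h) has components (+0.004889 E, -0.004667 N).
Azimuth = atan2(E, N) = atan2(+0.004889, -0.004667) = 133.7° ≈ 134°.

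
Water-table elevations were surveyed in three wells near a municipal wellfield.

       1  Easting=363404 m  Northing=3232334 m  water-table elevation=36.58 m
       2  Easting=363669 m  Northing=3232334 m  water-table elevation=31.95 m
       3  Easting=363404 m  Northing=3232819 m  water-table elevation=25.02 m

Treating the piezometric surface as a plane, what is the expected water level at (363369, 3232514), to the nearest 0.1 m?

∂h/∂x = (31.95 − 36.58) / (363669 − 363404) = -0.01747
∂h/∂y = (25.02 − 36.58) / (3232819 − 3232334) = -0.02384
h(363369, 3232514) = 36.58 + (-0.01747)·(-35) + (-0.02384)·(180) = 36.58 +0.612 -4.290 = 32.901 m.

32.9 m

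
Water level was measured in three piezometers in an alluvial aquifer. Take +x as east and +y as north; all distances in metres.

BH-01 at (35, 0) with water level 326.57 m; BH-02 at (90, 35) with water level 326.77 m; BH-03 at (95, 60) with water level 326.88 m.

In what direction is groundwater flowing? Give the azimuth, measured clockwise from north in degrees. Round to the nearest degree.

Taking BH-01 as reference: BH-02−BH-01 = (55, 35, +0.20); BH-03−BH-01 = (60, 60, +0.31).
Solve a·Δx + b·Δy = Δh: det = 55·60 − 60·35 = 1200.
∂h/∂x = [(+0.20)·60 − (+0.31)·35] / 1200 = +0.0009583
∂h/∂y = [55·(+0.31) − 60·(+0.20)] / 1200 = +0.004208
Flow direction (−∇h) has components (-0.0009583 E, -0.004208 N).
Azimuth = atan2(E, N) = atan2(-0.0009583, -0.004208) = 192.8° ≈ 193°.

193°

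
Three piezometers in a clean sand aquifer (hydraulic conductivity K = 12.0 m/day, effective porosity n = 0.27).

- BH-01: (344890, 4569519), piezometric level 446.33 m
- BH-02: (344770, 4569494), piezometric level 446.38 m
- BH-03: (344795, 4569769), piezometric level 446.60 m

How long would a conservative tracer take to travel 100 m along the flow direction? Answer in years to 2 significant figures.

Taking BH-01 as reference: BH-02−BH-01 = (-120, -25, +0.05); BH-03−BH-01 = (-95, 250, +0.27).
Solve a·Δx + b·Δy = Δh: det = (-120)·250 − (-95)·(-25) = -32375.
∂h/∂x = [(+0.05)·250 − (+0.27)·(-25)] / -32375 = -0.0005946
∂h/∂y = [(-120)·(+0.27) − (-95)·(+0.05)] / -32375 = +0.0008541
|∇h| = √(-0.0005946² + 0.0008541²) = 0.001041
Seepage velocity v = K·i/n = 12.0 × 0.001041 / 0.27 = 0.04627 m/day.
t = 100 / 0.04627 = 2161 days = 5.92 years.

5.9 years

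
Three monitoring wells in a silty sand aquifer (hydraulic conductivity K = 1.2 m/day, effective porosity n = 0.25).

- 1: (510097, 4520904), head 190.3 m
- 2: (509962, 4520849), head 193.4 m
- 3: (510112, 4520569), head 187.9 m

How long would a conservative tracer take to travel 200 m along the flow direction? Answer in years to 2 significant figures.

4.4 years

With h = a·x + b·y + c and 1 as origin, the differences give:
  (-135)·a + (-55)·b = +3.1
  15·a + (-335)·b = -2.4
Eliminate b (×(-335) and ×(-55), subtract): 46050·a = -1170.50 → a = ∂h/∂x = -0.02542
Back-substitute: b = ∂h/∂y = +0.006026.
|∇h| = √(-0.02542² + 0.006026²) = 0.02612
Seepage velocity v = K·i/n = 1.2 × 0.02612 / 0.25 = 0.1254 m/day.
t = 200 / 0.1254 = 1595 days = 4.37 years.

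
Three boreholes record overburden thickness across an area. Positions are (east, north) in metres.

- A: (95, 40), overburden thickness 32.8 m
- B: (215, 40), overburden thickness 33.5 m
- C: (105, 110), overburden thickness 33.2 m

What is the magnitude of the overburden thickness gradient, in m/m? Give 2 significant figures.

Differences from A: to B (Δx, Δy, Δh) = (120, 0, +0.7); to C = (10, 70, +0.4).
Solve a·Δx + b·Δy = Δd: det = 120·70 − 10·0 = 8400.
∂d/∂x = [(+0.7)·70 − (+0.4)·0] / 8400 = +0.005833
∂d/∂y = [120·(+0.4) − 10·(+0.7)] / 8400 = +0.004881
|∇f| = √(0.005833² + 0.004881²) = 0.007606 m/m

0.0076 m/m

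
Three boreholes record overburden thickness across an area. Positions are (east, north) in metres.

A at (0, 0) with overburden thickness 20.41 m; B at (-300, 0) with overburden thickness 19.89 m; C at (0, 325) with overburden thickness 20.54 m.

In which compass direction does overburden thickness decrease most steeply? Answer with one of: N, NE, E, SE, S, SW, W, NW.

∂d/∂x = (19.89 − 20.41) / (-300 − 0) = +0.001733
∂d/∂y = (20.54 − 20.41) / (325 − 0) = +0.0004000
Steepest decrease is along −∇f = (-0.001733 E, -0.0004000 N) → west.

W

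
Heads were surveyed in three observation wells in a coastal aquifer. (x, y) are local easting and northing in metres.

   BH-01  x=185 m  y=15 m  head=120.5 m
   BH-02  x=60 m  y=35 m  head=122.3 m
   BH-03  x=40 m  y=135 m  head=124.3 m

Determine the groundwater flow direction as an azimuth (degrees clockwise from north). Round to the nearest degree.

147°

Differences from BH-01: to BH-02 (Δx, Δy, Δh) = (-125, 20, +1.8); to BH-03 = (-145, 120, +3.8).
Determinant of the coordinate differences = (-125)·120 − (-145)·20 = -12100.
∂h/∂x = [(+1.8)·120 − (+3.8)·20] / -12100 = -0.01157
∂h/∂y = [(-125)·(+3.8) − (-145)·(+1.8)] / -12100 = +0.01769
Flow direction (−∇h) has components (+0.01157 E, -0.01769 N).
Azimuth = atan2(E, N) = atan2(+0.01157, -0.01769) = 146.8° ≈ 147°.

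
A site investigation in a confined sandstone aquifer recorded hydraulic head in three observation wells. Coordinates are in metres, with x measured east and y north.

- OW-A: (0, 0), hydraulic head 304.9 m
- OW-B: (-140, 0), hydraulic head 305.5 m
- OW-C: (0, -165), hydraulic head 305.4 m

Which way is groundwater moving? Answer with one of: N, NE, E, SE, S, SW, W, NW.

∂h/∂x = (305.5 − 304.9) / (-140 − 0) = -0.004286
∂h/∂y = (305.4 − 304.9) / (-165 − 0) = -0.003030
Flow = −∇h = (+0.004286 east, +0.003030 north), which points northeast.

NE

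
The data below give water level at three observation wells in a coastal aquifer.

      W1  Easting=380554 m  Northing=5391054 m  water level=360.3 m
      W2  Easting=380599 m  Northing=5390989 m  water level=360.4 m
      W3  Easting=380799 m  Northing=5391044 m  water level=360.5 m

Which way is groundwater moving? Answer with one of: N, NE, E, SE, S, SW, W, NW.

NW

With h = a·x + b·y + c and W1 as origin, the differences give:
  45·a + (-65)·b = +0.1
  245·a + (-10)·b = +0.2
Eliminate b (×(-10) and ×(-65), subtract): 15475·a = 12.00 → a = ∂h/∂x = +0.0007754
Back-substitute: b = ∂h/∂y = -0.001002.
Flow = −∇h = (-0.0007754 east, +0.001002 north), which points northwest.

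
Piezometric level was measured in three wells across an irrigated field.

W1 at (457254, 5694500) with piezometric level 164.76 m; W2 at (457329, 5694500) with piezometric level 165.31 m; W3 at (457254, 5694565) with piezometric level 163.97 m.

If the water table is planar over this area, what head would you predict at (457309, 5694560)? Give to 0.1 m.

∂h/∂x = (165.31 − 164.76) / (457329 − 457254) = +0.007333
∂h/∂y = (163.97 − 164.76) / (5694565 − 5694500) = -0.01215
h(457309, 5694560) = 164.76 + (+0.007333)·(55) + (-0.01215)·(60) = 164.76 +0.403 -0.729 = 164.434 m.

164.4 m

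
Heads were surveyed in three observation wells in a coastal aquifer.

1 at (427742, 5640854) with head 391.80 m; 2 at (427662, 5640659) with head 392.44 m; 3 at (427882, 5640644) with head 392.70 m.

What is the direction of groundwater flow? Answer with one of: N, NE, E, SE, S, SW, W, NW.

N

With h = a·x + b·y + c and 1 as origin, the differences give:
  (-80)·a + (-195)·b = +0.64
  140·a + (-210)·b = +0.90
Eliminate b (×(-210) and ×(-195), subtract): 44100·a = 41.100 → a = ∂h/∂x = +0.0009320
Back-substitute: b = ∂h/∂y = -0.003664.
Flow = −∇h = (-0.0009320 east, +0.003664 north), which points north.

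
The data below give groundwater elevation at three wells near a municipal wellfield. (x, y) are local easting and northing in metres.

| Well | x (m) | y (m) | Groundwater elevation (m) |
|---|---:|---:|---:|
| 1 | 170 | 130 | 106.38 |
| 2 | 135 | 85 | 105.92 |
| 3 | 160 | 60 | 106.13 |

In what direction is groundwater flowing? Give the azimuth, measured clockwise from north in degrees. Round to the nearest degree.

259°

With h = a·x + b·y + c and 1 as origin, the differences give:
  (-35)·a + (-45)·b = -0.46
  (-10)·a + (-70)·b = -0.25
Eliminate b (×(-70) and ×(-45), subtract): 2000·a = 20.950 → a = ∂h/∂x = +0.01047
Back-substitute: b = ∂h/∂y = +0.002075.
Flow direction (−∇h) has components (-0.01047 E, -0.002075 N).
Azimuth = atan2(E, N) = atan2(-0.01047, -0.002075) = 258.8° ≈ 259°.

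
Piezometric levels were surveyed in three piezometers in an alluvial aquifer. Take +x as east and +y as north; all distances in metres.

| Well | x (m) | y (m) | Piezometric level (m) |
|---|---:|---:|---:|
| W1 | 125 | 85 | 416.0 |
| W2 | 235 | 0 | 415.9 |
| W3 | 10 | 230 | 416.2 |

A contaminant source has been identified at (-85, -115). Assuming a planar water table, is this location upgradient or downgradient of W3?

Three-point gradient (reference W1): Δ to W2 = (110, -85, -0.1), Δ to W3 = (-115, 145, +0.2).
∂h/∂x = +0.0004049, ∂h/∂y = +0.001700 (det = 6175).
Head at (-85, -115) = 416.0 + (+0.0004049)·(-210) + (+0.001700)·(-200) = 415.57 m.
That is lower than the 416.2 m at W3, so the point is downgradient.

downgradient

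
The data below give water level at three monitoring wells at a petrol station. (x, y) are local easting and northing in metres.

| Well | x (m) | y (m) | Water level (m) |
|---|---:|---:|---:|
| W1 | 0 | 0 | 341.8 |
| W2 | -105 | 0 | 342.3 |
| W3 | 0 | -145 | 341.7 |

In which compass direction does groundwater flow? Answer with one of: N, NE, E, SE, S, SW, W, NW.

∂h/∂x = (342.3 − 341.8) / (-105 − 0) = -0.004762
∂h/∂y = (341.7 − 341.8) / (-145 − 0) = +0.0006897
Flow = −∇h = (+0.004762 east, -0.0006897 north), which points east.

E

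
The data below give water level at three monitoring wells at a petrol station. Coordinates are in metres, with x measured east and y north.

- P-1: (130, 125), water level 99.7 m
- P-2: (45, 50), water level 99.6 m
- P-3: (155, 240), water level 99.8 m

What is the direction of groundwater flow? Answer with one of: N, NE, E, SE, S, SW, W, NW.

SW

With h = a·x + b·y + c and P-1 as origin, the differences give:
  (-85)·a + (-75)·b = -0.1
  25·a + 115·b = +0.1
Eliminate b (×115 and ×(-75), subtract): -7900·a = -4.00 → a = ∂h/∂x = +0.0005063
Back-substitute: b = ∂h/∂y = +0.0007595.
Flow = −∇h = (-0.0005063 east, -0.0007595 north), which points southwest.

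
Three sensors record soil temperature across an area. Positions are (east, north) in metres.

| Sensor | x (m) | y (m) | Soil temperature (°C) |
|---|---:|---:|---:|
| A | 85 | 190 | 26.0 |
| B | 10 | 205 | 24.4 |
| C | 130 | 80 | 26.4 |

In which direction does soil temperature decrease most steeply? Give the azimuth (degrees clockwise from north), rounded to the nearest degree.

256°

Taking A as reference: B−A = (-75, 15, -1.6); C−A = (45, -110, +0.4).
Solve a·Δx + b·Δy = ΔT: det = (-75)·(-110) − 45·15 = 7575.
∂T/∂x = [(-1.6)·(-110) − (+0.4)·15] / 7575 = +0.02244
∂T/∂y = [(-75)·(+0.4) − 45·(-1.6)] / 7575 = +0.005545
Steepest decrease is along −∇f: components (-0.02244 E, -0.005545 N).
Azimuth = atan2(-0.02244, -0.005545) = 256.1° ≈ 256°.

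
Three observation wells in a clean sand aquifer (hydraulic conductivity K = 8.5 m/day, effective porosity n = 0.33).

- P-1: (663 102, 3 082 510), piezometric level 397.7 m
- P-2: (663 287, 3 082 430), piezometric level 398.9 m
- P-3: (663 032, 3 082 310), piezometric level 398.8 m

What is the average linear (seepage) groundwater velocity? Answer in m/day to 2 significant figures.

0.20 m/day

Differences from P-1: to P-2 (Δx, Δy, Δh) = (185, -80, +1.2); to P-3 = (-70, -200, +1.1).
Solve a·Δx + b·Δy = Δh: det = 185·(-200) − (-70)·(-80) = -42600.
∂h/∂x = [(+1.2)·(-200) − (+1.1)·(-80)] / -42600 = +0.003568
∂h/∂y = [185·(+1.1) − (-70)·(+1.2)] / -42600 = -0.006749
|∇h| = √(0.003568² + -0.006749²) = 0.007634
Seepage velocity v = K·i/n = 8.5 × 0.007634 / 0.33 = 0.1966 m/day.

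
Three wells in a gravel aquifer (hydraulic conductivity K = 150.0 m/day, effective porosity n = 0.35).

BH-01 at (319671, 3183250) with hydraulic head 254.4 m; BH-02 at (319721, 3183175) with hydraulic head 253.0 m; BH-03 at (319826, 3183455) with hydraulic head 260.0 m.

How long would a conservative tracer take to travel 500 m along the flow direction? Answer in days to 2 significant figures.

With h = a·x + b·y + c and BH-01 as origin, the differences give:
  50·a + (-75)·b = -1.4
  155·a + 205·b = +5.6
Eliminate b (×205 and ×(-75), subtract): 21875·a = 133.00 → a = ∂h/∂x = +0.006080
Back-substitute: b = ∂h/∂y = +0.02272.
|∇h| = √(0.006080² + 0.02272²) = 0.02352
Seepage velocity v = K·i/n = 150.0 × 0.02352 / 0.35 = 10.08 m/day.
t = 500 / 10.08 = 49.6 days.

50 days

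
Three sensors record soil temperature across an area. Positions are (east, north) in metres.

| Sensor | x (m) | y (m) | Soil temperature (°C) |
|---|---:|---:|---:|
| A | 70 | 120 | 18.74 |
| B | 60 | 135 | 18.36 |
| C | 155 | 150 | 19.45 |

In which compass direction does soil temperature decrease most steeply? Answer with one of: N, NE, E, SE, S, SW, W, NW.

NW

Taking A as reference: B−A = (-10, 15, -0.38); C−A = (85, 30, +0.71).
Determinant of the coordinate differences = (-10)·30 − 85·15 = -1575.
∂T/∂x = [(-0.38)·30 − (+0.71)·15] / -1575 = +0.01400
∂T/∂y = [(-10)·(+0.71) − 85·(-0.38)] / -1575 = -0.01600
Steepest decrease is along −∇f = (-0.01400 E, +0.01600 N) → northwest.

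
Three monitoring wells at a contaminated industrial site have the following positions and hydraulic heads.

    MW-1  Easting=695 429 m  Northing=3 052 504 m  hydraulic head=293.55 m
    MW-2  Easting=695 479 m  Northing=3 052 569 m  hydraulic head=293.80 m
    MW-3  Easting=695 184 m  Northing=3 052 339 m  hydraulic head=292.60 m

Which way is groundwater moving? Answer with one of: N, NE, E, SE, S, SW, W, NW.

Differences from MW-1: to MW-2 (Δx, Δy, Δh) = (50, 65, +0.25); to MW-3 = (-245, -165, -0.95).
Determinant of the coordinate differences = 50·(-165) − (-245)·65 = 7675.
∂h/∂x = [(+0.25)·(-165) − (-0.95)·65] / 7675 = +0.002671
∂h/∂y = [50·(-0.95) − (-245)·(+0.25)] / 7675 = +0.001792
Flow = −∇h = (-0.002671 east, -0.001792 north), which points southwest.

SW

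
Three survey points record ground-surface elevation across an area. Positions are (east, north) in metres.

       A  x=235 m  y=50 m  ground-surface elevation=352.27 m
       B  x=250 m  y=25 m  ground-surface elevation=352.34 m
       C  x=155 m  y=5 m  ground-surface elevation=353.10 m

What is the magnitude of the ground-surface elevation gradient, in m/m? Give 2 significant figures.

0.0094 m/m

Differences from A: to B (Δx, Δy, Δh) = (15, -25, +0.07); to C = (-80, -45, +0.83).
Determinant of the coordinate differences = 15·(-45) − (-80)·(-25) = -2675.
∂z/∂x = [(+0.07)·(-45) − (+0.83)·(-25)] / -2675 = -0.006579
∂z/∂y = [15·(+0.83) − (-80)·(+0.07)] / -2675 = -0.006748
|∇f| = √(-0.006579² + -0.006748²) = 0.009424 m/m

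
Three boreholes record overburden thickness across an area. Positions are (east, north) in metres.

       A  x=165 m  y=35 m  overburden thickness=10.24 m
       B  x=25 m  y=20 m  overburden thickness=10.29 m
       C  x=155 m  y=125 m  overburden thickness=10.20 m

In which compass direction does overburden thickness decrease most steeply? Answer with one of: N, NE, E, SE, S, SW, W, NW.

NE

Taking A as reference: B−A = (-140, -15, +0.05); C−A = (-10, 90, -0.04).
Solve a·Δx + b·Δy = Δd: det = (-140)·90 − (-10)·(-15) = -12750.
∂d/∂x = [(+0.05)·90 − (-0.04)·(-15)] / -12750 = -0.0003059
∂d/∂y = [(-140)·(-0.04) − (-10)·(+0.05)] / -12750 = -0.0004784
Steepest decrease is along −∇f = (+0.0003059 E, +0.0004784 N) → northeast.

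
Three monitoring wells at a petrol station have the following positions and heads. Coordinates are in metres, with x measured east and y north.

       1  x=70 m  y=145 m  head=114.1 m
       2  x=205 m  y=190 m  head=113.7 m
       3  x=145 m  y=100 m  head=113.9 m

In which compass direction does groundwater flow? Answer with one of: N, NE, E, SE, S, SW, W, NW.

E

Differences from 1: to 2 (Δx, Δy, Δh) = (135, 45, -0.4); to 3 = (75, -45, -0.2).
Solve a·Δx + b·Δy = Δh: det = 135·(-45) − 75·45 = -9450.
∂h/∂x = [(-0.4)·(-45) − (-0.2)·45] / -9450 = -0.002857
∂h/∂y = [135·(-0.2) − 75·(-0.4)] / -9450 = -0.0003175
Flow = −∇h = (+0.002857 east, +0.0003175 north), which points east.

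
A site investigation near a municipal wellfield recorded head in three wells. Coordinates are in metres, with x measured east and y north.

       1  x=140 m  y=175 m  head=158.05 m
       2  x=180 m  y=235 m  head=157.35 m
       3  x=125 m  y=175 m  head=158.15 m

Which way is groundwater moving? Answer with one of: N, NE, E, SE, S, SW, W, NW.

With h = a·x + b·y + c and 1 as origin, the differences give:
  40·a + 60·b = -0.70
  (-15)·a + 0·b = +0.10
Eliminate b (×0 and ×60, subtract): 900·a = -6.000 → a = ∂h/∂x = -0.006667
Back-substitute: b = ∂h/∂y = -0.007222.
Flow = −∇h = (+0.006667 east, +0.007222 north), which points northeast.

NE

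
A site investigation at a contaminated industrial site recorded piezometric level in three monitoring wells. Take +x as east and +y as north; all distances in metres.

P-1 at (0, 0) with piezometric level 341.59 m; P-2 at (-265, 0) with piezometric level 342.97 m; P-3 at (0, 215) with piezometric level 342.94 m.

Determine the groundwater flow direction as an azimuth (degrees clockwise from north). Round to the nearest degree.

∂h/∂x = (342.97 − 341.59) / (-265 − 0) = -0.005208
∂h/∂y = (342.94 − 341.59) / (215 − 0) = +0.006279
Flow direction (−∇h) has components (+0.005208 E, -0.006279 N).
Azimuth = atan2(E, N) = atan2(+0.005208, -0.006279) = 140.3° ≈ 140°.

140°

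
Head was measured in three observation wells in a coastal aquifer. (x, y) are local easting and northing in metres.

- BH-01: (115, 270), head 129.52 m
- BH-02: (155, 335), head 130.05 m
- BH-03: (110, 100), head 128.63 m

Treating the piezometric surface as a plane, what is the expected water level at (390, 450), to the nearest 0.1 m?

Differences from BH-01: to BH-02 (Δx, Δy, Δh) = (40, 65, +0.53); to BH-03 = (-5, -170, -0.89).
Determinant of the coordinate differences = 40·(-170) − (-5)·65 = -6475.
∂h/∂x = [(+0.53)·(-170) − (-0.89)·65] / -6475 = +0.004981
∂h/∂y = [40·(-0.89) − (-5)·(+0.53)] / -6475 = +0.005089
h(390, 450) = 129.52 + (+0.004981)·(275) + (+0.005089)·(180) = 129.52 +1.370 +0.916 = 131.806 m.

131.8 m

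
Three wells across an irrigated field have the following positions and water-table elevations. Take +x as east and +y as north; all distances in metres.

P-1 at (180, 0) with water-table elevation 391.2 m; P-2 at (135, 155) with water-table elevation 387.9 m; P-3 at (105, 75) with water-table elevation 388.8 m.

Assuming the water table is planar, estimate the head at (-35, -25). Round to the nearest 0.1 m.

With h = a·x + b·y + c and P-1 as origin, the differences give:
  (-45)·a + 155·b = -3.3
  (-75)·a + 75·b = -2.4
Eliminate b (×75 and ×155, subtract): 8250·a = 124.50 → a = ∂h/∂x = +0.01509
Back-substitute: b = ∂h/∂y = -0.01691.
h(-35, -25) = 391.2 + (+0.01509)·(-215) + (-0.01691)·(-25) = 391.2 -3.245 +0.423 = 388.378 m.

388.4 m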